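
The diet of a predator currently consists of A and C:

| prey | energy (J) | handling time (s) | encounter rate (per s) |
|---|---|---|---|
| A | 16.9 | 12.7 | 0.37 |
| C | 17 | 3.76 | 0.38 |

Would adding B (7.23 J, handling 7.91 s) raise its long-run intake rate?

No

Intake rate on the current diet: R = (0.37×16.9 + 0.38×17) / (1 + 0.37×12.7 + 0.38×3.76) = 12.71/7.128 = 1.784 J/s.
Profitability of B: 7.23/7.91 = 0.914 J/s.
Since 0.914 < R, time spent handling B is better spent searching.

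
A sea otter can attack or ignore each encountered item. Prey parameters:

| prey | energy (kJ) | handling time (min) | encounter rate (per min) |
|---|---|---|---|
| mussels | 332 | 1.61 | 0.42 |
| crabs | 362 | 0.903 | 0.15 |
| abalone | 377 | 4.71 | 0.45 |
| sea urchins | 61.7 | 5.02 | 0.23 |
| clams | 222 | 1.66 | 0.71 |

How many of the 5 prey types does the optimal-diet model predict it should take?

3

Profitabilities (E/h, kJ/min): crabs 401, mussels 206, clams 134, abalone 80, sea urchins 12.3. Add prey in this order while the next type's profitability exceeds the intake rate on those already taken.
Rate on top 1: 47.82. mussels: 206 > 47.82 → include.
Rate on top 2: 106.9. clams: 134 > 106.9 → include.
Rate on top 3: 117.5. abalone: 80 < 117.5 → exclude; stop.
Optimal diet: crabs, mussels, clams — 3 of 5 types.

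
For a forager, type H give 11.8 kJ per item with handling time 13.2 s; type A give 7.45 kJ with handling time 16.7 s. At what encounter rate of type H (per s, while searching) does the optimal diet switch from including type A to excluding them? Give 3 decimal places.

0.075 per s

At the threshold, the rate on type H alone equals the profitability of type A: λ·11.8/(1 + λ·13.2) = 7.45/16.7 = 0.4461.
Rearranging, λ(11.8 − 0.4461×13.2) = 0.4461, so λ = 0.4461/5.911 = 0.07547 per s.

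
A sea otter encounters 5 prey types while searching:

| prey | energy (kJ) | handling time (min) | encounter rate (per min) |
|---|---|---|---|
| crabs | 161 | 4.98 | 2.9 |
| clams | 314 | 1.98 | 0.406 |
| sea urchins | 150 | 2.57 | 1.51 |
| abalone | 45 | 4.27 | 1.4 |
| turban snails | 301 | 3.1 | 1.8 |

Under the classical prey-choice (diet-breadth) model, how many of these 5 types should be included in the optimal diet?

Profitabilities (E/h, kJ/min): clams 159, turban snails 97.1, sea urchins 58.4, crabs 32.3, abalone 10.5. Add prey in this order while the next type's profitability exceeds the intake rate on those already taken.
Rate on top 1: 70.67. turban snails: 97.1 > 70.67 → include.
Rate on top 2: 90.64. sea urchins: 58.4 < 90.64 → exclude; stop.
Optimal diet: clams, turban snails — 2 of 5 types.

2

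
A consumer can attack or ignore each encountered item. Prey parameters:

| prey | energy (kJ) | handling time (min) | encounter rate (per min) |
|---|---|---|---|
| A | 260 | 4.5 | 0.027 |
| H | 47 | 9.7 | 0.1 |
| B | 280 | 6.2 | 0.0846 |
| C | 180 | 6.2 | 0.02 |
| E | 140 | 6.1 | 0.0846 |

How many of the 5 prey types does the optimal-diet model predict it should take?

E/h in descending order: A 57.8, B 45.2, C 29, E 23, H 4.85 kJ/min. The optimal diet is the largest prefix of this list for which every included type satisfies E_i/h_i > R on the types above it.
Rate on top 1: 6.259. B: 45.2 > 6.259 → include.
Rate on top 2: 18.66. C: 29 > 18.66 → include.
Rate on top 3: 19.38. E: 23 > 19.38 → include.
Rate on top 4: 20.19. H: 4.85 < 20.19 → exclude; stop.
Optimal diet: A, B, C, E — 4 of 5 types.

4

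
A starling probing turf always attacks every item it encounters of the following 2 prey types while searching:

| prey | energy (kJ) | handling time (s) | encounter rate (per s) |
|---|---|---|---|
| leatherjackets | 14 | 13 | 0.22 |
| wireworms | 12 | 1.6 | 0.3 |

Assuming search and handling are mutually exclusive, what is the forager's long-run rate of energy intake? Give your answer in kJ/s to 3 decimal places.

R = Σλ_iE_i / (1 + Σλ_ih_i)
Numerator: 0.22×14 + 0.3×12 = 6.68
Denominator: 1 + 0.22×13 + 0.3×1.6 = 4.34
R = 6.68/4.34 = 1.539 kJ/s

1.539 kJ/s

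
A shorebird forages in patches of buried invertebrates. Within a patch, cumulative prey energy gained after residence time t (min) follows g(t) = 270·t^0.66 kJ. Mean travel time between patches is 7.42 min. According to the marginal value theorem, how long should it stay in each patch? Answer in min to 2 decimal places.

14.40 min

By the marginal value theorem, leave when the instantaneous gain rate g'(t) equals the habitat-wide average g(t)/(T + t).
g'(t) = 0.66·270·t^-0.34. Setting 0.66·270·t^-0.34 = 270·t^0.66/(7.42+t) gives 0.66(7.42+t) = t, so 0.34·t = 0.66×7.42.
t* = 0.66×7.42/0.34 = 14.4 min.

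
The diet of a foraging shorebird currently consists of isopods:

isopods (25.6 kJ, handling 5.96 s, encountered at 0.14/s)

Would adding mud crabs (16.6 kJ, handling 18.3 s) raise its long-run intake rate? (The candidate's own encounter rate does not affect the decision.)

No

On isopods alone, R = ΣλE/(1+Σλh) = 3.584/1.834 = 1.954 kJ/s.
mud crabs: E/h = 16.6/18.3 = 0.9071 kJ/s.
0.9071 < 1.954, so adding mud crabs would lower the average — exclude it.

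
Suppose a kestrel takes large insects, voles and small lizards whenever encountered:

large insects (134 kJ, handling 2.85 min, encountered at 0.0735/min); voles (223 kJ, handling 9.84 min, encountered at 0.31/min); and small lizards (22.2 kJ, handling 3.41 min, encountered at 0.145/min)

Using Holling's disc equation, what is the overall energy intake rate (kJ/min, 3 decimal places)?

17.289 kJ/min

Energy encountered per unit search time: 0.0735×134 + 0.31×223 + 0.145×22.2 = 82.2 kJ/min.
Handling time per unit search time: 0.0735×2.85 + 0.31×9.84 + 0.145×3.41 = 3.754.
Rate = 82.2/(1 + 3.754) = 17.29 kJ/min.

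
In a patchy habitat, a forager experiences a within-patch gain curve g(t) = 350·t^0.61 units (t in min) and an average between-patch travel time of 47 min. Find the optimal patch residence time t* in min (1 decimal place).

73.5 min

Optimal t* satisfies g'(t*) = g(t*)/(T + t*).
g'(t) = 0.61·350·t^-0.39. Setting 0.61·350·t^-0.39 = 350·t^0.61/(47+t) gives 0.61(47+t) = t, so 0.39·t = 0.61×47.
t* = 0.61×47/0.39 = 73.51 min.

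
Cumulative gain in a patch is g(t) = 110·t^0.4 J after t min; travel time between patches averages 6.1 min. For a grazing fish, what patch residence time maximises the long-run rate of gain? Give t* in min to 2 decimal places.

4.07 min

By the marginal value theorem, leave when the instantaneous gain rate g'(t) equals the habitat-wide average g(t)/(T + t).
g'(t) = 0.4·110·t^-0.6. Setting 0.4·110·t^-0.6 = 110·t^0.4/(6.1+t) gives 0.4(6.1+t) = t, so 0.60·t = 0.4×6.1.
t* = 0.4×6.1/0.60 = 4.067 min.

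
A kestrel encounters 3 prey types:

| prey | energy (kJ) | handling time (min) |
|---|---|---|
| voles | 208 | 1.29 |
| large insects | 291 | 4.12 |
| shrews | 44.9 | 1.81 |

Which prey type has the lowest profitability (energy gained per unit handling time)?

In descending order of E/h:
voles: 208/1.29 = 161 kJ/min
large insects: 291/4.12 = 70.6 kJ/min
shrews: 44.9/1.81 = 24.8 kJ/min

shrews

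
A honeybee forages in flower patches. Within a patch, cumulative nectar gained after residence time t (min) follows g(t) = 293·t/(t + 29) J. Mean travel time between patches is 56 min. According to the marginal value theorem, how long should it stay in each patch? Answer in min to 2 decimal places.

By the marginal value theorem, leave when the instantaneous gain rate g'(t) equals the habitat-wide average g(t)/(T + t).
g'(t) = 293·29/(t + 29)². Setting 293·29/(t+29)² = 293t/[(t+29)(56+t)] gives 29(56+t) = t(t+29), so t² = 29×56 = 1624.
t* = √1624 = 40.3 min.

40.30 min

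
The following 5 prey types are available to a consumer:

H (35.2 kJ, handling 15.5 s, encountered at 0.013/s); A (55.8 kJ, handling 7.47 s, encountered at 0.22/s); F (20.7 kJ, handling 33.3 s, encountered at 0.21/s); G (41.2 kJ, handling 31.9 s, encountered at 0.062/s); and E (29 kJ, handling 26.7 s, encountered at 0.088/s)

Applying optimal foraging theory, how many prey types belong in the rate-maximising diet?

Rank by E/h (kJ/s): A 7.47, H 2.27, G 1.29, E 1.09, F 0.622. Include each in turn until the next type's E/h falls below the running intake rate.
Rate on top 1: 4.644. H: 2.27 < 4.644 → exclude; stop.
Optimal diet: A — 1 of 5 types.

1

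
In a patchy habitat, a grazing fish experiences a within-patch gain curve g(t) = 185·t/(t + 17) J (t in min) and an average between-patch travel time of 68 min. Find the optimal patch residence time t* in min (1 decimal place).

Optimal t* satisfies g'(t*) = g(t*)/(T + t*).
g'(t) = 185·17/(t + 17)². Setting 185·17/(t+17)² = 185t/[(t+17)(68+t)] gives 17(68+t) = t(t+17), so t² = 17×68 = 1156.
t* = √1156 = 34 min.

34.0 min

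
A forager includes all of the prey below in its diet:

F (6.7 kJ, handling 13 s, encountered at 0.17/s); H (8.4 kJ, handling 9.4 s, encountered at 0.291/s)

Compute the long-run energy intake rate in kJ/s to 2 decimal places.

0.60 kJ/s

R = (0.17×6.7 + 0.291×8.4) / (1 + 0.17×13 + 0.291×9.4) = 3.583/5.945 = 0.6027 kJ/s.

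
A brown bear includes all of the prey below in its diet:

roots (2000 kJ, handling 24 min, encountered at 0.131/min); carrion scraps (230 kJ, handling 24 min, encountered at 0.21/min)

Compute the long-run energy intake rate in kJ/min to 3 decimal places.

33.787 kJ/min

R = (0.131×2000 + 0.21×230) / (1 + 0.131×24 + 0.21×24) = 310.3/9.184 = 33.79 kJ/min.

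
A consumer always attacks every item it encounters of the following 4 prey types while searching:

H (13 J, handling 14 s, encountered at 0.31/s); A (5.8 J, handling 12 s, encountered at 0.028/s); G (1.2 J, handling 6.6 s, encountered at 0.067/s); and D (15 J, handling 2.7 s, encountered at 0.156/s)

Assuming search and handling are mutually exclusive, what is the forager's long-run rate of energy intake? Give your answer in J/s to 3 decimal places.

1.011 J/s

Energy encountered per unit search time: 0.31×13 + 0.028×5.8 + 0.067×1.2 + 0.156×15 = 6.613 J/s.
Handling time per unit search time: 0.31×14 + 0.028×12 + 0.067×6.6 + 0.156×2.7 = 5.539.
Rate = 6.613/(1 + 5.539) = 1.011 J/s.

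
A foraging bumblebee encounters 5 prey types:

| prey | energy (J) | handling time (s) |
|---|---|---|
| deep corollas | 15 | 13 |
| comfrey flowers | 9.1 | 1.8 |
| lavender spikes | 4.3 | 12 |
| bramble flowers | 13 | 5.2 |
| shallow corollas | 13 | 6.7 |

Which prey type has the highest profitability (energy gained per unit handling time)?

comfrey flowers

Profitability E/h (J/s): deep corollas = 15/13 = 1.15, comfrey flowers = 9.1/1.8 = 5.06, lavender spikes = 4.3/12 = 0.358, bramble flowers = 13/5.2 = 2.5, shallow corollas = 13/6.7 = 1.94.
Ranked: comfrey flowers > bramble flowers > shallow corollas > deep corollas > lavender spikes.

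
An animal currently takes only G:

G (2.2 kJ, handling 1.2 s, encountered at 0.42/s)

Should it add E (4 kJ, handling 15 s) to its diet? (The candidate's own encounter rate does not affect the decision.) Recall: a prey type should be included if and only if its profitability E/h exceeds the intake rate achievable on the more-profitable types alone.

On G alone, R = ΣλE/(1+Σλh) = 0.924/1.504 = 0.6144 kJ/s.
E: E/h = 4/15 = 0.2667 kJ/s.
0.2667 < 0.6144, so adding E would lower the average — exclude it.

No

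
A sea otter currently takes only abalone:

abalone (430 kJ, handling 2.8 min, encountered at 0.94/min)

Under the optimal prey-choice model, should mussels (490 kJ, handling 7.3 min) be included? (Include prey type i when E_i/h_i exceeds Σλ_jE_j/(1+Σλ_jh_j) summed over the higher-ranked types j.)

No

On abalone alone, R = ΣλE/(1+Σλh) = 404.2/3.632 = 111.3 kJ/min.
mussels: E/h = 490/7.3 = 67.12 kJ/min.
67.12 < 111.3, so adding mussels would lower the average — exclude it.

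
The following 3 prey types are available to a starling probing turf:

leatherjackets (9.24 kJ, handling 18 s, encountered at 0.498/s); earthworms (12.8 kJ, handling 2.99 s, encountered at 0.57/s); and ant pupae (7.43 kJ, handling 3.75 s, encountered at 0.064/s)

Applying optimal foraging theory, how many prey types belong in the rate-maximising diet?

Profitabilities (E/h, kJ/s): earthworms 4.28, ant pupae 1.98, leatherjackets 0.513. Add prey in this order while the next type's profitability exceeds the intake rate on those already taken.
Rate on top 1: 2.698. ant pupae: 1.98 < 2.698 → exclude; stop.
Optimal diet: earthworms — 1 of 3 types.

1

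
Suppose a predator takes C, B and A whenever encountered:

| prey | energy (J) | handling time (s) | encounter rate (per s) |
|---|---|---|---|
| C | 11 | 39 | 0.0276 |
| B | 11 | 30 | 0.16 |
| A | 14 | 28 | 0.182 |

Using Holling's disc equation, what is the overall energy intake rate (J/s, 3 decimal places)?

0.385 J/s

R = (0.0276×11 + 0.16×11 + 0.182×14) / (1 + 0.0276×39 + 0.16×30 + 0.182×28) = 4.612/11.97 = 0.3852 J/s.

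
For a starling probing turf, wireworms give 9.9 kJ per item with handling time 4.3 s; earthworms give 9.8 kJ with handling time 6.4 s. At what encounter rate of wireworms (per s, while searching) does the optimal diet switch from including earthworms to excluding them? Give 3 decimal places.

The zero-one rule: include earthworms iff E₂/h₂ > λE₁/(1+λh₁). Equality gives the switch point.
λE₁h₂ = E₂ + λE₂h₁ ⇒ λ = E₂/(E₁h₂ − E₂h₁) = 9.8/(63.36 − 42.14) = 0.4618 per s.

0.462 per s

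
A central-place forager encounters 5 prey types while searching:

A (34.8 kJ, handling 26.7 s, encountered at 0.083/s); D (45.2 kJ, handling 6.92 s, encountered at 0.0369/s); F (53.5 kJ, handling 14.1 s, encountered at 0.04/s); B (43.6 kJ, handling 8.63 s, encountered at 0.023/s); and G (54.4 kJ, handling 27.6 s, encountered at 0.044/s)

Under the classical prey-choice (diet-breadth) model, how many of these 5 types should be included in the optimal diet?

3

Rank by E/h (kJ/s): D 6.53, B 5.05, F 3.79, G 1.97, A 1.3. Include each in turn until the next type's E/h falls below the running intake rate.
Rate on top 1: 1.329. B: 5.05 > 1.329 → include.
Rate on top 2: 1.837. F: 3.79 > 1.837 → include.
Rate on top 3: 2.384. G: 1.97 < 2.384 → exclude; stop.
Optimal diet: D, B, F — 3 of 5 types.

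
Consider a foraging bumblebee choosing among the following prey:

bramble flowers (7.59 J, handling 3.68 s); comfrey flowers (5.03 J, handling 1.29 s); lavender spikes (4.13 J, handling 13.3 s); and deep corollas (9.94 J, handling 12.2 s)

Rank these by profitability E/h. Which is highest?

In descending order of E/h:
comfrey flowers: 5.03/1.29 = 3.9 J/s
bramble flowers: 7.59/3.68 = 2.06 J/s
deep corollas: 9.94/12.2 = 0.815 J/s
lavender spikes: 4.13/13.3 = 0.311 J/s

comfrey flowers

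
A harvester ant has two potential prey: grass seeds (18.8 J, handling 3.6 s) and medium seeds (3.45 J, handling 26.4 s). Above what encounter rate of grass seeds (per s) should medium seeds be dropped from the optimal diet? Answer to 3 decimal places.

At the threshold, the rate on grass seeds alone equals the profitability of medium seeds: λ·18.8/(1 + λ·3.6) = 3.45/26.4 = 0.1307.
Rearranging, λ(18.8 − 0.1307×3.6) = 0.1307, so λ = 0.1307/18.33 = 0.00713 per s.

0.007 per s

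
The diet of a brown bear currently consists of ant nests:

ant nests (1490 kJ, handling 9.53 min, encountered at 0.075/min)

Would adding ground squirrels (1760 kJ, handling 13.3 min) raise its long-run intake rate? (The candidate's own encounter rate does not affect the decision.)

Intake rate on the current diet: R = (0.075×1490) / (1 + 0.075×9.53) = 111.8/1.715 = 65.17 kJ/min.
ground squirrels: E/h = 1760/13.3 = 132.3 kJ/min.
Since 132.3 > R, including ground squirrels increases the long-run rate.

Yes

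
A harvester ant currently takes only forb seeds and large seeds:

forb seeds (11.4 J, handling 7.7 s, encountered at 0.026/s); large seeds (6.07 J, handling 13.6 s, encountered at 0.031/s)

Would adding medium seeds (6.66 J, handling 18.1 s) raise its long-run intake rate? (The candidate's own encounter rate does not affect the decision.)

Yes

On forb seeds and large seeds alone, R = ΣλE/(1+Σλh) = 0.4846/1.622 = 0.2988 J/s.
Profitability of medium seeds: 6.66/18.1 = 0.368 J/s.
Since 0.368 > R, including medium seeds increases the long-run rate.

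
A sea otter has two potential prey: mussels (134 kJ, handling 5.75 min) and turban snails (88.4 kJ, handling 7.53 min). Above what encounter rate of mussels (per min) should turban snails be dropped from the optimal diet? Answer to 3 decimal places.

Drop turban snails once their profitability E₂/h₂ falls below the rate achievable on mussels alone: E₂/h₂ = λE₁/(1 + λh₁).
Solve for λ: λE₁h₂ = E₂(1 + λh₁) → λ(E₁h₂ − E₂h₁) = E₂ → λ = E₂/(E₁h₂ − E₂h₁).
λ = 88.4/(134×7.53 − 88.4×5.75) = 88.4/500.7 = 0.1765 per min.

0.177 per min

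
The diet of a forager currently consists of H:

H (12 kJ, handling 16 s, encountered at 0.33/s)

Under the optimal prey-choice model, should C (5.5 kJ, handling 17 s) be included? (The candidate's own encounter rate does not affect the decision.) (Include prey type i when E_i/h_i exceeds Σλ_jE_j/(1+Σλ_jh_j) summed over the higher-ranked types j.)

No

Current rate: (0.33×12)/(1 + 0.33×16) = 0.6306 kJ/s.
Profitability of C: 5.5/17 = 0.3235 kJ/s.
0.3235 < 0.6306, so adding C would lower the average — exclude it.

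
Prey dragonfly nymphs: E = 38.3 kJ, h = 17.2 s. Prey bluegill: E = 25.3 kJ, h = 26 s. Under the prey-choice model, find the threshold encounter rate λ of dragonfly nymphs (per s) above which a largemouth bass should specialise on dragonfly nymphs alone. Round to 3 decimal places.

0.045 per s

At the threshold, the rate on dragonfly nymphs alone equals the profitability of bluegill: λ·38.3/(1 + λ·17.2) = 25.3/26 = 0.9731.
Rearranging, λ(38.3 − 0.9731×17.2) = 0.9731, so λ = 0.9731/21.56 = 0.04513 per s.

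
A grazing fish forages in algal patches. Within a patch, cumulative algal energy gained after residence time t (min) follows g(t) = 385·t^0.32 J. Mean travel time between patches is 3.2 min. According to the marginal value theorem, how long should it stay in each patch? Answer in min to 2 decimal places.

Optimal t* satisfies g'(t*) = g(t*)/(T + t*).
g'(t) = 0.32·385·t^-0.68. Setting 0.32·385·t^-0.68 = 385·t^0.32/(3.2+t) gives 0.32(3.2+t) = t, so 0.68·t = 0.32×3.2.
t* = 0.32×3.2/0.68 = 1.506 min.

1.51 min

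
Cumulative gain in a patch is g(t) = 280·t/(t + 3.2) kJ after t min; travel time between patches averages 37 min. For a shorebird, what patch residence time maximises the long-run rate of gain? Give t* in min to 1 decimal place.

By the marginal value theorem, leave when the instantaneous gain rate g'(t) equals the habitat-wide average g(t)/(T + t).
g'(t) = 280·3.2/(t + 3.2)². Setting 280·3.2/(t+3.2)² = 280t/[(t+3.2)(37+t)] gives 3.2(37+t) = t(t+3.2), so t² = 3.2×37 = 118.4.
t* = √118.4 = 10.88 min.

10.9 min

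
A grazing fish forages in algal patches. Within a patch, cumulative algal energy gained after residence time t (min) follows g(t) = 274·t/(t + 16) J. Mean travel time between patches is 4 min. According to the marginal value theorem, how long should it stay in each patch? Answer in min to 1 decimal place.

By the marginal value theorem, leave when the instantaneous gain rate g'(t) equals the habitat-wide average g(t)/(T + t).
g'(t) = 274·16/(t + 16)². Setting 274·16/(t+16)² = 274t/[(t+16)(4+t)] gives 16(4+t) = t(t+16), so t² = 16×4 = 64.
t* = √64 = 8 min.

8.0 min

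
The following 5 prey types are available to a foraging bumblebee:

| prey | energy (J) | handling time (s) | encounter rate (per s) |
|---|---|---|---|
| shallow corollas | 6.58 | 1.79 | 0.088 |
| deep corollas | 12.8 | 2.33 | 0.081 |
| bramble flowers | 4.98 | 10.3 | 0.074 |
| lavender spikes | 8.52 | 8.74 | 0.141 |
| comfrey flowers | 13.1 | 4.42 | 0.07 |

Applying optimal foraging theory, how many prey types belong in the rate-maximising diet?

3

Profitabilities (E/h, J/s): deep corollas 5.49, shallow corollas 3.68, comfrey flowers 2.96, lavender spikes 0.975, bramble flowers 0.483. Add prey in this order while the next type's profitability exceeds the intake rate on those already taken.
Rate on top 1: 0.8722. shallow corollas: 3.68 > 0.8722 → include.
Rate on top 2: 1.2. comfrey flowers: 2.96 > 1.2 → include.
Rate on top 3: 1.53. lavender spikes: 0.975 < 1.53 → exclude; stop.
Optimal diet: deep corollas, shallow corollas, comfrey flowers — 3 of 5 types.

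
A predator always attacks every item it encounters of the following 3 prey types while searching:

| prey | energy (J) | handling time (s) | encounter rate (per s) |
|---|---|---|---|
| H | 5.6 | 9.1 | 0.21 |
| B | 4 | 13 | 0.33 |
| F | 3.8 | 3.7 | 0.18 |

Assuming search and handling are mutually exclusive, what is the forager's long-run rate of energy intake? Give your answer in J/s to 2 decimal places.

R = (0.21×5.6 + 0.33×4 + 0.18×3.8) / (1 + 0.21×9.1 + 0.33×13 + 0.18×3.7) = 3.18/7.867 = 0.4042 J/s.

0.40 J/s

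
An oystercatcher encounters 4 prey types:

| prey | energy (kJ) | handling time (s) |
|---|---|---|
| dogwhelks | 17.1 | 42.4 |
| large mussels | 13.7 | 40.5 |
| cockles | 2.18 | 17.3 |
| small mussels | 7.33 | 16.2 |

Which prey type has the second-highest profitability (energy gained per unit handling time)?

In descending order of E/h:
small mussels: 7.33/16.2 = 0.452 kJ/s
dogwhelks: 17.1/42.4 = 0.403 kJ/s
large mussels: 13.7/40.5 = 0.338 kJ/s
cockles: 2.18/17.3 = 0.126 kJ/s

dogwhelks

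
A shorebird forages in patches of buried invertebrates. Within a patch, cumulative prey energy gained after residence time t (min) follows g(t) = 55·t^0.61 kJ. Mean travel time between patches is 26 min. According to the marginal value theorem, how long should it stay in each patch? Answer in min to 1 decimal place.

40.7 min

By the marginal value theorem, leave when the instantaneous gain rate g'(t) equals the habitat-wide average g(t)/(T + t).
g'(t) = 0.61·55·t^-0.39. Setting 0.61·55·t^-0.39 = 55·t^0.61/(26+t) gives 0.61(26+t) = t, so 0.39·t = 0.61×26.
t* = 0.61×26/0.39 = 40.67 min.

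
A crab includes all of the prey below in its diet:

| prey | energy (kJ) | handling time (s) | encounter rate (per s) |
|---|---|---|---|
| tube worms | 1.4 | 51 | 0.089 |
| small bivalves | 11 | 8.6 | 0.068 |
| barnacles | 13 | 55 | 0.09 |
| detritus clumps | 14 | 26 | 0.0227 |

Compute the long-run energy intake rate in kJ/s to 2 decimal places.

0.20 kJ/s

R = Σλ_iE_i / (1 + Σλ_ih_i)
Numerator: 0.089×1.4 + 0.068×11 + 0.09×13 + 0.0227×14 = 2.36
Denominator: 1 + 0.089×51 + 0.068×8.6 + 0.09×55 + 0.0227×26 = 11.66
R = 2.36/11.66 = 0.2024 kJ/s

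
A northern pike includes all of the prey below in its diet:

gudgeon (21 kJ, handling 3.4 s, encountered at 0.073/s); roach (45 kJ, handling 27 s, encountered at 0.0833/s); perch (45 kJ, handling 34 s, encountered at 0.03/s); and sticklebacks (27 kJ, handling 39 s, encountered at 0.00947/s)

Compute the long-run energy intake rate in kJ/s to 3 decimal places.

1.409 kJ/s

Energy encountered per unit search time: 0.073×21 + 0.0833×45 + 0.03×45 + 0.00947×27 = 6.887 kJ/s.
Handling time per unit search time: 0.073×3.4 + 0.0833×27 + 0.03×34 + 0.00947×39 = 3.887.
Rate = 6.887/(1 + 3.887) = 1.409 kJ/s.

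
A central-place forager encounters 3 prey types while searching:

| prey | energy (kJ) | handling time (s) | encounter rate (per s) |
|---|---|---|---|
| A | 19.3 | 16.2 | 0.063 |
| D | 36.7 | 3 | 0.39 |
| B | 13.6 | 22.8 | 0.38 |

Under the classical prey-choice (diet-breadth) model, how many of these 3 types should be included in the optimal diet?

1

Profitabilities (E/h, kJ/s): D 12.2, A 1.19, B 0.596. Add prey in this order while the next type's profitability exceeds the intake rate on those already taken.
Rate on top 1: 6.596. A: 1.19 < 6.596 → exclude; stop.
Optimal diet: D — 1 of 3 types.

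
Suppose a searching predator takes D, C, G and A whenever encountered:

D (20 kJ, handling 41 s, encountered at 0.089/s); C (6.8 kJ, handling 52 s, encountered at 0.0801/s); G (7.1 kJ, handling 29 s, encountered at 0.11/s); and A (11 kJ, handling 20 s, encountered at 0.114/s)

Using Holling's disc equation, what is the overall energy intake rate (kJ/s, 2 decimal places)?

0.31 kJ/s

R = Σλ_iE_i / (1 + Σλ_ih_i)
Numerator: 0.089×20 + 0.0801×6.8 + 0.11×7.1 + 0.114×11 = 4.36
Denominator: 1 + 0.089×41 + 0.0801×52 + 0.11×29 + 0.114×20 = 14.28
R = 4.36/14.28 = 0.3052 kJ/s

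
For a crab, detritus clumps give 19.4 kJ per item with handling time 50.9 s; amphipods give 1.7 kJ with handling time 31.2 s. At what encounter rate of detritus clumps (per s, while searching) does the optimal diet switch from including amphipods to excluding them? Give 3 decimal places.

0.003 per s

At the threshold, the rate on detritus clumps alone equals the profitability of amphipods: λ·19.4/(1 + λ·50.9) = 1.7/31.2 = 0.05449.
Rearranging, λ(19.4 − 0.05449×50.9) = 0.05449, so λ = 0.05449/16.63 = 0.003277 per s.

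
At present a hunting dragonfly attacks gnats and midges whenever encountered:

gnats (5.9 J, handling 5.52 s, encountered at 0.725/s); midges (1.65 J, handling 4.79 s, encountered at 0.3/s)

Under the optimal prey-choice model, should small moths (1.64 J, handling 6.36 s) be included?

No

Intake rate on the current diet: R = (0.725×5.9 + 0.3×1.65) / (1 + 0.725×5.52 + 0.3×4.79) = 4.772/6.439 = 0.7412 J/s.
Profitability of small moths: 1.64/6.36 = 0.2579 J/s.
0.2579 < 0.7412, so adding small moths would lower the average — exclude it.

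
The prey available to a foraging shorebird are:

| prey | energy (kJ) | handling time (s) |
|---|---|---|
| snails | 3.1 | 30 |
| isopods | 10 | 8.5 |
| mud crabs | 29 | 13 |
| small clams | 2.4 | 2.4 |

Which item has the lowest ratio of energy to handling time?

snails

In descending order of E/h:
mud crabs: 29/13 = 2.23 kJ/s
isopods: 10/8.5 = 1.18 kJ/s
small clams: 2.4/2.4 = 1 kJ/s
snails: 3.1/30 = 0.103 kJ/s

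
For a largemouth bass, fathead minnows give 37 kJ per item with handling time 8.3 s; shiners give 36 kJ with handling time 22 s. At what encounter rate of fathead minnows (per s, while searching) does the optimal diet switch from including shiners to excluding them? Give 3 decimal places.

0.070 per s

The zero-one rule: include shiners iff E₂/h₂ > λE₁/(1+λh₁). Equality gives the switch point.
λE₁h₂ = E₂ + λE₂h₁ ⇒ λ = E₂/(E₁h₂ − E₂h₁) = 36/(814 − 298.8) = 0.06988 per s.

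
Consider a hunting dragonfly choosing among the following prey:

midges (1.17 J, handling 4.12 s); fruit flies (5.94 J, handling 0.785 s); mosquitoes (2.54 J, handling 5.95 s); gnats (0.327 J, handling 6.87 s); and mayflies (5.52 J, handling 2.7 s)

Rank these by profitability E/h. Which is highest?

fruit flies

In descending order of E/h:
fruit flies: 5.94/0.785 = 7.57 J/s
mayflies: 5.52/2.7 = 2.04 J/s
mosquitoes: 2.54/5.95 = 0.427 J/s
midges: 1.17/4.12 = 0.284 J/s
gnats: 0.327/6.87 = 0.0476 J/s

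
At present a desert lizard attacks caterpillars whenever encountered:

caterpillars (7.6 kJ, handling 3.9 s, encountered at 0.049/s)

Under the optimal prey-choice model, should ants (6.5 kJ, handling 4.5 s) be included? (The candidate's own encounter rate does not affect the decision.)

Yes

Current rate: (0.049×7.6)/(1 + 0.049×3.9) = 0.3127 kJ/s.
ants: E/h = 6.5/4.5 = 1.444 kJ/s.
1.444 > 0.3127, so adding ants raises the average — include it.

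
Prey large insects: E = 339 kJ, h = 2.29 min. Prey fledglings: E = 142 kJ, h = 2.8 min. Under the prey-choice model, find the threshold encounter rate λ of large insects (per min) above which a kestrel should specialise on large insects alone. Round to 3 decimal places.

0.228 per min

Drop fledglings once their profitability E₂/h₂ falls below the rate achievable on large insects alone: E₂/h₂ = λE₁/(1 + λh₁).
Solve for λ: λE₁h₂ = E₂(1 + λh₁) → λ(E₁h₂ − E₂h₁) = E₂ → λ = E₂/(E₁h₂ − E₂h₁).
λ = 142/(339×2.8 − 142×2.29) = 142/624 = 0.2276 per min.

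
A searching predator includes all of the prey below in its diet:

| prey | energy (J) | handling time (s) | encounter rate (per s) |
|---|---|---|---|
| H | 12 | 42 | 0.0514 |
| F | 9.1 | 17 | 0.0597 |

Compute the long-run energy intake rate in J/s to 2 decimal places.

Energy encountered per unit search time: 0.0514×12 + 0.0597×9.1 = 1.16 J/s.
Handling time per unit search time: 0.0514×42 + 0.0597×17 = 3.174.
Rate = 1.16/(1 + 3.174) = 0.2779 J/s.

0.28 J/s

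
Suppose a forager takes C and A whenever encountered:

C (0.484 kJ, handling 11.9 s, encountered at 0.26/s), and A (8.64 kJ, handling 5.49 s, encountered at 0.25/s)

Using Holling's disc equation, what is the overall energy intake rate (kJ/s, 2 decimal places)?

0.42 kJ/s

R = (0.26×0.484 + 0.25×8.64) / (1 + 0.26×11.9 + 0.25×5.49) = 2.286/5.466 = 0.4182 kJ/s.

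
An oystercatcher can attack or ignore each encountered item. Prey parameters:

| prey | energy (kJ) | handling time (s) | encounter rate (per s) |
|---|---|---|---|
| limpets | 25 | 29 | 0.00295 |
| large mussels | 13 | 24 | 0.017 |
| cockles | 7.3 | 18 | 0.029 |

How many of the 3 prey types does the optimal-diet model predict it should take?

3

E/h in descending order: limpets 0.862, large mussels 0.542, cockles 0.406 kJ/s. The optimal diet is the largest prefix of this list for which every included type satisfies E_i/h_i > R on the types above it.
Rate on top 1: 0.06794. large mussels: 0.542 > 0.06794 → include.
Rate on top 2: 0.1973. cockles: 0.406 > 0.1973 → include.
Optimal diet: limpets, large mussels, cockles — 3 of 3 types.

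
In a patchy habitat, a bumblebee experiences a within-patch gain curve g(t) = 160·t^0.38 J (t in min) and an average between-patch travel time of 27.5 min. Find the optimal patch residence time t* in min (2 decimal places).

Maximise g(t)/(T+t): set derivative to zero → g'(t)(T+t) = g(t).
g'(t) = 0.38·160·t^-0.62. Setting 0.38·160·t^-0.62 = 160·t^0.38/(27.5+t) gives 0.38(27.5+t) = t, so 0.62·t = 0.38×27.5.
t* = 0.38×27.5/0.62 = 16.85 min.

16.85 min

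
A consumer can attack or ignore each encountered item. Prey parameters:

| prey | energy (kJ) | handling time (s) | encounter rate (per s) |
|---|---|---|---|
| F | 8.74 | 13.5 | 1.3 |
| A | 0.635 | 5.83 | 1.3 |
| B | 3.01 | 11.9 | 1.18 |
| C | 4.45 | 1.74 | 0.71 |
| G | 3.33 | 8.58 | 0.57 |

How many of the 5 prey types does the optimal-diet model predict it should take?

Profitabilities (E/h, kJ/s): C 2.56, F 0.647, G 0.388, B 0.253, A 0.109. Add prey in this order while the next type's profitability exceeds the intake rate on those already taken.
Rate on top 1: 1.413. F: 0.647 < 1.413 → exclude; stop.
Optimal diet: C — 1 of 5 types.

1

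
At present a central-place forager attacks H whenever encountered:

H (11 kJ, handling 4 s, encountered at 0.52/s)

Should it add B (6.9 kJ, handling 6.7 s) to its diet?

Intake rate on the current diet: R = (0.52×11) / (1 + 0.52×4) = 5.72/3.08 = 1.857 kJ/s.
Profitability of B: 6.9/6.7 = 1.03 kJ/s.
Since 1.03 < R, time spent handling B is better spent searching.

No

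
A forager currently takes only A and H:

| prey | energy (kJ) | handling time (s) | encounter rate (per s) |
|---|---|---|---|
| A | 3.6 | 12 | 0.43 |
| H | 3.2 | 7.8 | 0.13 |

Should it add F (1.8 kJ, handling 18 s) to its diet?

No

On A and H alone, R = ΣλE/(1+Σλh) = 1.964/7.174 = 0.2738 kJ/s.
Profitability of F: 1.8/18 = 0.1 kJ/s.
Since 0.1 < R, time spent handling F is better spent searching.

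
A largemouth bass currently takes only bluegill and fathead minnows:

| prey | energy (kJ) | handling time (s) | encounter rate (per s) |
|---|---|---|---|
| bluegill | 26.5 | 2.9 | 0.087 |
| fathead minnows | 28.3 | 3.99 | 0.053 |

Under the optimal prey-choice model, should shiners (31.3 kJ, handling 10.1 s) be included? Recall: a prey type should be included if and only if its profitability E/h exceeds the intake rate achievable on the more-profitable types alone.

Current rate: (0.087×26.5 + 0.053×28.3)/(1 + 0.087×2.9 + 0.053×3.99) = 2.6 kJ/s.
shiners: E/h = 31.3/10.1 = 3.099 kJ/s.
3.099 > 2.6, so adding shiners raises the average — include it.

Yes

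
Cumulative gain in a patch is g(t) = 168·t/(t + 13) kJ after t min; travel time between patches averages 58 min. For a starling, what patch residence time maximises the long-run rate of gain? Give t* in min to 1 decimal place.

By the marginal value theorem, leave when the instantaneous gain rate g'(t) equals the habitat-wide average g(t)/(T + t).
g'(t) = 168·13/(t + 13)². Setting 168·13/(t+13)² = 168t/[(t+13)(58+t)] gives 13(58+t) = t(t+13), so t² = 13×58 = 754.
t* = √754 = 27.46 min.

27.5 min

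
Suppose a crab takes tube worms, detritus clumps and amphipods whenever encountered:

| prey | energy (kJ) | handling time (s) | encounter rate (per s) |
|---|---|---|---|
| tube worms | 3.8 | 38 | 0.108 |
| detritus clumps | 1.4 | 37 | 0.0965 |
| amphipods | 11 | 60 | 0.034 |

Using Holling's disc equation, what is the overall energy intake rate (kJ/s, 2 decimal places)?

R = (0.108×3.8 + 0.0965×1.4 + 0.034×11) / (1 + 0.108×38 + 0.0965×37 + 0.034×60) = 0.9195/10.71 = 0.08582 kJ/s.

0.09 kJ/s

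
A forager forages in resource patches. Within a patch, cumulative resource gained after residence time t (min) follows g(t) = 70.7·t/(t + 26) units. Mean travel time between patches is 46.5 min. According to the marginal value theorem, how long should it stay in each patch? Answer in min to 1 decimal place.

By the marginal value theorem, leave when the instantaneous gain rate g'(t) equals the habitat-wide average g(t)/(T + t).
g'(t) = 70.7·26/(t + 26)². Setting 70.7·26/(t+26)² = 70.7t/[(t+26)(46.5+t)] gives 26(46.5+t) = t(t+26), so t² = 26×46.5 = 1209.
t* = √1209 = 34.77 min.

34.8 min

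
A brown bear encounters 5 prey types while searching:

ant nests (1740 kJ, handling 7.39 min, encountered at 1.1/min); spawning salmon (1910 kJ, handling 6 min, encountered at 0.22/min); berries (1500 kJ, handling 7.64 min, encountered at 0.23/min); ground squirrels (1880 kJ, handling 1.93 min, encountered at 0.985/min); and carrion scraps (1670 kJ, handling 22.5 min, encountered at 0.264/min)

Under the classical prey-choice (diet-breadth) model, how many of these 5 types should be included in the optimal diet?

Rank by E/h (kJ/min): ground squirrels 974, spawning salmon 318, ant nests 235, berries 196, carrion scraps 74.2. Include each in turn until the next type's E/h falls below the running intake rate.
Rate on top 1: 638.3. spawning salmon: 318 < 638.3 → exclude; stop.
Optimal diet: ground squirrels — 1 of 5 types.

1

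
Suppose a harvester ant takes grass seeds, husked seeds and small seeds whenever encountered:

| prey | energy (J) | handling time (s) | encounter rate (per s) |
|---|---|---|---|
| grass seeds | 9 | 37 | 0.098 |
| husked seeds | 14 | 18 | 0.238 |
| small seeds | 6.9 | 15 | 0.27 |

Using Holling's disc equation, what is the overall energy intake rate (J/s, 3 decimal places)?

0.469 J/s

R = (0.098×9 + 0.238×14 + 0.27×6.9) / (1 + 0.098×37 + 0.238×18 + 0.27×15) = 6.077/12.96 = 0.4689 J/s.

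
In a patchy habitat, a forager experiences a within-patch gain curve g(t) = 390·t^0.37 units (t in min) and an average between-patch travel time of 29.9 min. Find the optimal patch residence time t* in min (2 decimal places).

Maximise g(t)/(T+t): set derivative to zero → g'(t)(T+t) = g(t).
g'(t) = 0.37·390·t^-0.63. Setting 0.37·390·t^-0.63 = 390·t^0.37/(29.9+t) gives 0.37(29.9+t) = t, so 0.63·t = 0.37×29.9.
t* = 0.37×29.9/0.63 = 17.56 min.

17.56 min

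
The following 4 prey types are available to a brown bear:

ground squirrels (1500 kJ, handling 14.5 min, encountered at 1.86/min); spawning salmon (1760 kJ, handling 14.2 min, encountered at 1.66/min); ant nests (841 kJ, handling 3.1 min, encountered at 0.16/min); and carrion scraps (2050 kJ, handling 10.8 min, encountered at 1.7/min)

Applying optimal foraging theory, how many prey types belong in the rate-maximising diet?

Rank by E/h (kJ/min): ant nests 271, carrion scraps 190, spawning salmon 124, ground squirrels 103. Include each in turn until the next type's E/h falls below the running intake rate.
Rate on top 1: 89.95. carrion scraps: 190 > 89.95 → include.
Rate on top 2: 182.3. spawning salmon: 124 < 182.3 → exclude; stop.
Optimal diet: ant nests, carrion scraps — 2 of 4 types.

2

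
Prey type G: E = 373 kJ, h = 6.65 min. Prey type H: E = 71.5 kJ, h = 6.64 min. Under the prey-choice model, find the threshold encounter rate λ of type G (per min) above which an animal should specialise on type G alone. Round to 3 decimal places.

The zero-one rule: include type H iff E₂/h₂ > λE₁/(1+λh₁). Equality gives the switch point.
λE₁h₂ = E₂ + λE₂h₁ ⇒ λ = E₂/(E₁h₂ − E₂h₁) = 71.5/(2477 − 475.5) = 0.03573 per min.

0.036 per min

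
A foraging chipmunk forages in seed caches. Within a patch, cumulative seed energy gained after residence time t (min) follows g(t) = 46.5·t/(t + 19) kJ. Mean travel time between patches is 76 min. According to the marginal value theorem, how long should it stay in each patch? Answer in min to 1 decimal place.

Optimal t* satisfies g'(t*) = g(t*)/(T + t*).
g'(t) = 46.5·19/(t + 19)². Setting 46.5·19/(t+19)² = 46.5t/[(t+19)(76+t)] gives 19(76+t) = t(t+19), so t² = 19×76 = 1444.
t* = √1444 = 38 min.

38.0 min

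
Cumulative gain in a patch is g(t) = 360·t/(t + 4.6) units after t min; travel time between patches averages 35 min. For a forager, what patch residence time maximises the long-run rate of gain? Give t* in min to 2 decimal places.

Optimal t* satisfies g'(t*) = g(t*)/(T + t*).
g'(t) = 360·4.6/(t + 4.6)². Setting 360·4.6/(t+4.6)² = 360t/[(t+4.6)(35+t)] gives 4.6(35+t) = t(t+4.6), so t² = 4.6×35 = 161.
t* = √161 = 12.69 min.

12.69 min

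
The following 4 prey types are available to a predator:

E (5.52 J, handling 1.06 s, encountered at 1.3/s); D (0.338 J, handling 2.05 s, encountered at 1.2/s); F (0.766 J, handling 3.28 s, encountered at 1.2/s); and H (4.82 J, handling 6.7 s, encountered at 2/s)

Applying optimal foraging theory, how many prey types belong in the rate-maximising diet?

1

Profitabilities (E/h, J/s): E 5.21, H 0.719, F 0.234, D 0.165. Add prey in this order while the next type's profitability exceeds the intake rate on those already taken.
Rate on top 1: 3.018. H: 0.719 < 3.018 → exclude; stop.
Optimal diet: E — 1 of 4 types.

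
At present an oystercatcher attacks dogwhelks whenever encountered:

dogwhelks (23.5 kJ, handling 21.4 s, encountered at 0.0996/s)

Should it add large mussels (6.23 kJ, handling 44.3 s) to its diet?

No

Intake rate on the current diet: R = (0.0996×23.5) / (1 + 0.0996×21.4) = 2.341/3.131 = 0.7475 kJ/s.
large mussels: E/h = 6.23/44.3 = 0.1406 kJ/s.
Since 0.1406 < R, time spent handling large mussels is better spent searching.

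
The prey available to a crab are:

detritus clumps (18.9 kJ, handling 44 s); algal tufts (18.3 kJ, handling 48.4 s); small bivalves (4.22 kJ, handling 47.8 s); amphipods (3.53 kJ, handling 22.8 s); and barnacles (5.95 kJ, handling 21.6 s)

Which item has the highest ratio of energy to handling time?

In descending order of E/h:
detritus clumps: 18.9/44 = 0.43 kJ/s
algal tufts: 18.3/48.4 = 0.378 kJ/s
barnacles: 5.95/21.6 = 0.275 kJ/s
amphipods: 3.53/22.8 = 0.155 kJ/s
small bivalves: 4.22/47.8 = 0.0883 kJ/s

detritus clumps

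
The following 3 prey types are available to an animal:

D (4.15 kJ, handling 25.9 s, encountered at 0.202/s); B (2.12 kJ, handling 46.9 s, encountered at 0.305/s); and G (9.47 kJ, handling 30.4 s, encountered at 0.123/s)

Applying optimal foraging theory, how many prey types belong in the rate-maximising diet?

1

Rank by E/h (kJ/s): G 0.312, D 0.16, B 0.0452. Include each in turn until the next type's E/h falls below the running intake rate.
Rate on top 1: 0.2458. D: 0.16 < 0.2458 → exclude; stop.
Optimal diet: G — 1 of 3 types.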